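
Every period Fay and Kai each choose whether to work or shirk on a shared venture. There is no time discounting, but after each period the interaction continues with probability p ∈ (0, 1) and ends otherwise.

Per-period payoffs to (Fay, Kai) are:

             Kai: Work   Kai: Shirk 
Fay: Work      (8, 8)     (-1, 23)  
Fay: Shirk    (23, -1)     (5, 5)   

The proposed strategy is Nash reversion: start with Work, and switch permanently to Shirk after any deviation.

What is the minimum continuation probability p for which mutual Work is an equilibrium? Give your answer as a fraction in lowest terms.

With no time discounting, the continuation probability p plays the role of the discount factor.
Grim-trigger IC: 8/(1−p) ≥ 23 + 5p/(1−p) ⇒ p ≥ (23−8)/(23−5) = 5/6.

5/6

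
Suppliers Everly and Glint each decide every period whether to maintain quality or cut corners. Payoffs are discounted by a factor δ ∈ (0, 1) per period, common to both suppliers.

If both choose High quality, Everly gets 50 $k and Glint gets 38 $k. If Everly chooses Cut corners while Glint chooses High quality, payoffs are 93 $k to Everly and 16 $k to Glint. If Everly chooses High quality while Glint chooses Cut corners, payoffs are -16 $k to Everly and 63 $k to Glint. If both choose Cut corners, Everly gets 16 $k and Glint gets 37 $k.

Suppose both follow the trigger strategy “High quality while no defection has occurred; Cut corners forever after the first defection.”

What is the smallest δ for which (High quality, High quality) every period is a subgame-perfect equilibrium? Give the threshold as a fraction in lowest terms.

Everly: cooperation gives 50 each period; deviation gives 93 once then 16 forever.
  50/(1−δ) ≥ 93 + 16δ/(1−δ) ⇒ δ ≥ 43/77.
Glint: cooperation gives 38 each period; deviation gives 63 once then 37 forever.
  δ ≥ 25/26.
Both must hold, so the binding constraint is Glint's: δ ≥ 25/26.

25/26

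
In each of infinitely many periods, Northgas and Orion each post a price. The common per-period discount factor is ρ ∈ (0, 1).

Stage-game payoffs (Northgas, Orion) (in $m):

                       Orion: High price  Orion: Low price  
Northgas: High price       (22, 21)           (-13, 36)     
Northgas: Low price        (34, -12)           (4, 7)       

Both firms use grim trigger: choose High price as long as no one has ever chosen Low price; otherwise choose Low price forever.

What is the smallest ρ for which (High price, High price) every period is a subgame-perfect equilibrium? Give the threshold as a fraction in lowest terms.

For Northgas: deviation gain 34−22 = 12, per-period punishment loss 22−4 = 18. IC gives ρ ≥ 12/30 = 2/5.
For Orion: gain 15, loss 14 per period, so ρ ≥ 15/29.
The tighter constraint is Orion's, so cooperation needs ρ ≥ 15/29.

15/29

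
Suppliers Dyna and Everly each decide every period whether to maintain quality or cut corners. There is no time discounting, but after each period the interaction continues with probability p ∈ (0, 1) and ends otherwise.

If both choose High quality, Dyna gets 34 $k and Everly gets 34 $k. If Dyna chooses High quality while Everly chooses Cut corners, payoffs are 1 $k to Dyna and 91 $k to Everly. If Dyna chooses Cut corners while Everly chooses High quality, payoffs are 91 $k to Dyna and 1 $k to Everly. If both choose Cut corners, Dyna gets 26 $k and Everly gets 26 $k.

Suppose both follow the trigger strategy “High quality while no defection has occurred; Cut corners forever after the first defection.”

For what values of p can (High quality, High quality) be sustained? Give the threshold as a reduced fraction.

57/65

Expected cooperation value is 34 + p·34 + p²·34 + … = 34/(1−p); deviation gives 91 + p·26/(1−p).
34 ≥ 91(1−p) + 26p ⇒ 65p ≥ 57 ⇒ p ≥ 57/65.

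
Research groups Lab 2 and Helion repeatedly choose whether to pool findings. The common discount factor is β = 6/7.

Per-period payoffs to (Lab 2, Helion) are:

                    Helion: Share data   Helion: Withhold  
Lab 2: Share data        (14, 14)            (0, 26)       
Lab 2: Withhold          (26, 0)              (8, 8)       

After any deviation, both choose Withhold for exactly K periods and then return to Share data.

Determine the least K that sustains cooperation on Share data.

3

No profitable deviation requires (14−8)(β+…+β^K) ≥ 26−14, i.e. β+…+β^K ≥ 2 ≈ 2.0000.
With β = 6/7, the partial sums are K=1: 0.8571, K=2: 1.5918, K=3: 2.2216.
K = 3 is the first length at which the sum reaches 2.0000.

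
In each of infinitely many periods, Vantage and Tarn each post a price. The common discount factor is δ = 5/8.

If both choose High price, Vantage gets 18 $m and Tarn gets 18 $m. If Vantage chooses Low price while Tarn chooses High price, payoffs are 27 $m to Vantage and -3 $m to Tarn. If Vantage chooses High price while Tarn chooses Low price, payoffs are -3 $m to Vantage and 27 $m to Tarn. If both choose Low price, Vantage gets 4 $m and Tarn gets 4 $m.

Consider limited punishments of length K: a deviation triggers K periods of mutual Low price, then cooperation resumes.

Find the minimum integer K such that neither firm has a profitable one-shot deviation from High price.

IC: δ(1−δ^K)/(1−δ) ≥ (27−18)/(18−4) = 9/14.
With δ = 5/8: need 1 − δ^K ≥ 9/14·(1−5/8)/(5/8), i.e. δ^K ≤ 0.6143.
Since (5/8)^1 = 0.6250 and (5/8)^2 = 0.3906, the smallest such K is 2.

2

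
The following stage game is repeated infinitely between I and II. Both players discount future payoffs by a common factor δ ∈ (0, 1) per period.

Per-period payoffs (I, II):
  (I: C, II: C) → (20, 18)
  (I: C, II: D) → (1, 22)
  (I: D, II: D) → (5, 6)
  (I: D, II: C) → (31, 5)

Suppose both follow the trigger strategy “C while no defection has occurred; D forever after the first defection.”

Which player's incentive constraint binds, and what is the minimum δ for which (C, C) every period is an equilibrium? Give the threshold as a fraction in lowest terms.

I; δ ≥ 11/26

I's threshold: (31−20)/(31−5) = 11/26.
II's threshold: (22−18)/(22−6) = 1/4.
11/26 > 1/4, so I binds and δ* = 11/26.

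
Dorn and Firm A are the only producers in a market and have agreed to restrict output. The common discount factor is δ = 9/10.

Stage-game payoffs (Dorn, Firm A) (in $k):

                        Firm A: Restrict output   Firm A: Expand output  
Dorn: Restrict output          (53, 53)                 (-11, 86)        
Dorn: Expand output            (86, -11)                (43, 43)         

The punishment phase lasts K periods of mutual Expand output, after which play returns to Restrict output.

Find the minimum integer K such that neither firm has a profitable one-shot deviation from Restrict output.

IC: δ(1−δ^K)/(1−δ) ≥ (86−53)/(53−43) = 33/10.
With δ = 9/10: need 1 − δ^K ≥ 33/10·(1−9/10)/(9/10), i.e. δ^K ≤ 0.6333.
Since (9/10)^4 = 0.6561 and (9/10)^5 = 0.5905, the smallest such K is 5.

5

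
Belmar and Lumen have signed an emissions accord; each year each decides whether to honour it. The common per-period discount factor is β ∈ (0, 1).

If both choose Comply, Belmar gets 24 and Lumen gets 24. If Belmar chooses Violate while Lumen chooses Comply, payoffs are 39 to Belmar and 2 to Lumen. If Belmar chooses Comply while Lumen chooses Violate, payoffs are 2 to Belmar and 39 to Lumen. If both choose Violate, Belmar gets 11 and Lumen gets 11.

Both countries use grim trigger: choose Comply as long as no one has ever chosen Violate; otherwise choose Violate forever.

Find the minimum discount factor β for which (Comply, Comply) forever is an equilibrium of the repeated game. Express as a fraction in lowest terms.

15/28

Under grim trigger the critical discount factor is (T−C)/(T−P) with T = 39, C = 24, P = 11.
β* = (39−24)/(39−11) = 15/28.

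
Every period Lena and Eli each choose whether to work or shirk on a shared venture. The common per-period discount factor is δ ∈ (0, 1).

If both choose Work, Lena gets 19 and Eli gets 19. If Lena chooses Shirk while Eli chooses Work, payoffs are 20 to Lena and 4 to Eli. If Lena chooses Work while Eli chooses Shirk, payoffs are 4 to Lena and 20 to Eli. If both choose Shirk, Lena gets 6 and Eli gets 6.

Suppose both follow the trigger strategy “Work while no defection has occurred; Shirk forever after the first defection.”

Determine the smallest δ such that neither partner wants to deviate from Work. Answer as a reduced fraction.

Under grim trigger the critical discount factor is (T−C)/(T−P) with T = 20, C = 19, P = 6.
δ* = (20−19)/(20−6) = 1/14.

1/14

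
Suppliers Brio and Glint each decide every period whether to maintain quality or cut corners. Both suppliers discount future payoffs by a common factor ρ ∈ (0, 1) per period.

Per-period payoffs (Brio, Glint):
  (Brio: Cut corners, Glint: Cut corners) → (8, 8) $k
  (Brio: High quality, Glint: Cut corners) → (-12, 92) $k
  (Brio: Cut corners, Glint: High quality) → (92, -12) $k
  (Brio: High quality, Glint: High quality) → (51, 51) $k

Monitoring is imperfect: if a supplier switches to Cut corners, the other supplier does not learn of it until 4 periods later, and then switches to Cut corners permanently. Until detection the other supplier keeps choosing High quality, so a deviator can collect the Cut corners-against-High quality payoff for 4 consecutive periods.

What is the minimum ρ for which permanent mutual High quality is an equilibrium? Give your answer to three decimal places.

0.836

A deviator earns 92 for 4 periods, then 8 forever; cooperating earns 51 forever. Multiplying the IC by (1−ρ):
51 ≥ 92(1−ρ^4) + 8ρ^4, so 84·ρ^4 ≥ 41 and ρ^4 ≥ 41/84.
ρ ≥ (41/84)^(1/4) ≈ 0.836.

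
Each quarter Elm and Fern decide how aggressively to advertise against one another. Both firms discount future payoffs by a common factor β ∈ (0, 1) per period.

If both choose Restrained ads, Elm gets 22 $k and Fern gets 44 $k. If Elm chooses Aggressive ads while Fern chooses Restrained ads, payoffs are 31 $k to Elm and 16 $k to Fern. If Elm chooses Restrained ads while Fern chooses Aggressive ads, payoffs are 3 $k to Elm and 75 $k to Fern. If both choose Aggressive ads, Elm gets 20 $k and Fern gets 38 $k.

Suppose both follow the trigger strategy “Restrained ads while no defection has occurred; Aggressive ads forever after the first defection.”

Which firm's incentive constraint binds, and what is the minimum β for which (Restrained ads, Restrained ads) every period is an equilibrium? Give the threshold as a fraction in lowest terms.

Fern; β ≥ 31/37

Elm: cooperation gives 22 each period; deviation gives 31 once then 20 forever.
  22/(1−β) ≥ 31 + 20β/(1−β) ⇒ β ≥ 9/11.
Fern: cooperation gives 44 each period; deviation gives 75 once then 38 forever.
  β ≥ 31/37.
Both must hold, so the binding constraint is Fern's: β ≥ 31/37.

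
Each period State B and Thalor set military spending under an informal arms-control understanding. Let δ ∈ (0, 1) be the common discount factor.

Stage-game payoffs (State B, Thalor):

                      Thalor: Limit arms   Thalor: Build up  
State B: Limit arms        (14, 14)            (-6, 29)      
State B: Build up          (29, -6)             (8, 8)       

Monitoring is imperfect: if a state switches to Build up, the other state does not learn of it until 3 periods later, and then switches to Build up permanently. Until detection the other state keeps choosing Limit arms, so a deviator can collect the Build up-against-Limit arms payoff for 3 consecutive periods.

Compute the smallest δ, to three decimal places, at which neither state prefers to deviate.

A deviator earns 29 for 3 periods, then 8 forever; cooperating earns 14 forever. Multiplying the IC by (1−δ):
14 ≥ 29(1−δ^3) + 8δ^3, so 21·δ^3 ≥ 15 and δ^3 ≥ 5/7.
δ ≥ (5/7)^(1/3) ≈ 0.894.

0.894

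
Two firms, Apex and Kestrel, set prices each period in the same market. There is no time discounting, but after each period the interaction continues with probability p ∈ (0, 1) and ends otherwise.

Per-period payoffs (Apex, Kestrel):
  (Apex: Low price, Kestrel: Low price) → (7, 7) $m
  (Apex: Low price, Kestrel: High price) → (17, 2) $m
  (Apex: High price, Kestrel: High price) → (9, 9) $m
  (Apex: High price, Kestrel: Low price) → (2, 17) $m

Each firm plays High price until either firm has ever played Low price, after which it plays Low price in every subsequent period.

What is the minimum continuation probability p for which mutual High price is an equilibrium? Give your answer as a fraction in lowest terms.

4/5

With no time discounting, the continuation probability p plays the role of the discount factor.
Grim-trigger IC: 9/(1−p) ≥ 17 + 7p/(1−p) ⇒ p ≥ (17−9)/(17−7) = 4/5.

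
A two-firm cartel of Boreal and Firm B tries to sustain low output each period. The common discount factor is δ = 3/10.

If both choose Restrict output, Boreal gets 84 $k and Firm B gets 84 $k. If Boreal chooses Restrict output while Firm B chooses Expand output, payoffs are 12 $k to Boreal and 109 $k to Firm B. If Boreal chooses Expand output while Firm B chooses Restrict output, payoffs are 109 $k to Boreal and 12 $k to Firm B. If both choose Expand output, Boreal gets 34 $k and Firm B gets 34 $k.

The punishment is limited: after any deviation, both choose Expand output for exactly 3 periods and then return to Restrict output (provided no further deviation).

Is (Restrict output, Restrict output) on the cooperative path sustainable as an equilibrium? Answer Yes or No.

No

A one-shot deviation gives 109 now, then 34 for 3 periods, then back to 84.
Gain from deviating: (109−84) today; loss: (84−34) in each of the next 3 periods.
No-deviation condition: (84−34)(δ+…+δ^3) ≥ 109−84, i.e. δ+…+δ^3 ≥ 1/2.
At δ = 3/10: δ+…+δ^3 = 0.4170 < 0.5000.
So cooperation is not sustainable.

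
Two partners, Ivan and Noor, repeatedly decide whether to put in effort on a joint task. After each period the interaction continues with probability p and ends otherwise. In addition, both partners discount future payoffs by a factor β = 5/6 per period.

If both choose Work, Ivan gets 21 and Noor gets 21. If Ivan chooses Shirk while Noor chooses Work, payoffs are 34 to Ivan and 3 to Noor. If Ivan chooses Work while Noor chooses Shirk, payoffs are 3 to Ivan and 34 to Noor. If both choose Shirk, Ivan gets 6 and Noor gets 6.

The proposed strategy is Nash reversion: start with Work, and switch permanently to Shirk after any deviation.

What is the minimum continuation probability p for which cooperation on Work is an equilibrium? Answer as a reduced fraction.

39/70

Expected continuation weight on next period's payoff is β·p = 5/6·p, which plays the role of the discount factor.
Cooperation requires 5/6·p ≥ (34−21)/(34−6) = 13/28, hence p ≥ 39/70.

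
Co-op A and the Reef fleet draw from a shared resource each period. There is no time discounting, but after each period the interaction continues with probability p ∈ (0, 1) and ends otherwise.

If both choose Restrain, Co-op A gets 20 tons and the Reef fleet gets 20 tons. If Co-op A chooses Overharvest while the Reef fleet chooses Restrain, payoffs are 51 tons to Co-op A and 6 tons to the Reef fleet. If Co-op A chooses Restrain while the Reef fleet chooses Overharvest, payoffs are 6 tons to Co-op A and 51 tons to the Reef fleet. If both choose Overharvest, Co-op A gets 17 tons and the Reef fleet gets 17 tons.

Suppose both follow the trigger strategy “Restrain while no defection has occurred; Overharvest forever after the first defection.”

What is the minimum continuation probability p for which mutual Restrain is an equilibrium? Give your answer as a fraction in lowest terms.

With no time discounting, the continuation probability p plays the role of the discount factor.
Grim-trigger IC: 20/(1−p) ≥ 51 + 17p/(1−p) ⇒ p ≥ (51−20)/(51−17) = 31/34.

31/34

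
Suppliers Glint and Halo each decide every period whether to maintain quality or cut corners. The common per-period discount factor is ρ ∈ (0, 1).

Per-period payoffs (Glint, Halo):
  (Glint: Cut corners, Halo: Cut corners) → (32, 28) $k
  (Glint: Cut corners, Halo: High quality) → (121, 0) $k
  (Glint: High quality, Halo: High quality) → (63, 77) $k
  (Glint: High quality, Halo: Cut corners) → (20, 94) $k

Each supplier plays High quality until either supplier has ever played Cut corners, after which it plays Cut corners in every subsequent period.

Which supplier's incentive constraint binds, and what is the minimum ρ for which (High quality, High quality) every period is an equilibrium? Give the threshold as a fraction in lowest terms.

Glint's threshold: (121−63)/(121−32) = 58/89.
Halo's threshold: (94−77)/(94−28) = 17/66.
58/89 > 17/66, so Glint binds and ρ* = 58/89.

Glint; ρ ≥ 58/89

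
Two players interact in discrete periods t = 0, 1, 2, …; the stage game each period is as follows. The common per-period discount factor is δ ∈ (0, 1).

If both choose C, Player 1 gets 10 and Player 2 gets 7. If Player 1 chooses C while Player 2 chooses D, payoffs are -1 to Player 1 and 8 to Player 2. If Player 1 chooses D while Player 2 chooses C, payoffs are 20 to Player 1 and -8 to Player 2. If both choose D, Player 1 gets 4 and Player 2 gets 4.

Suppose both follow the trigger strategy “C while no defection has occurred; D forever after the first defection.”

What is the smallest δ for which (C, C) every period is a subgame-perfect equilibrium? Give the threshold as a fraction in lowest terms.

5/8

Player 1: cooperation gives 10 each period; deviation gives 20 once then 4 forever.
  10/(1−δ) ≥ 20 + 4δ/(1−δ) ⇒ δ ≥ 10/16 = 5/8.
Player 2: cooperation gives 7 each period; deviation gives 8 once then 4 forever.
  δ ≥ 1/4.
Both must hold, so the binding constraint is Player 1's: δ ≥ 5/8.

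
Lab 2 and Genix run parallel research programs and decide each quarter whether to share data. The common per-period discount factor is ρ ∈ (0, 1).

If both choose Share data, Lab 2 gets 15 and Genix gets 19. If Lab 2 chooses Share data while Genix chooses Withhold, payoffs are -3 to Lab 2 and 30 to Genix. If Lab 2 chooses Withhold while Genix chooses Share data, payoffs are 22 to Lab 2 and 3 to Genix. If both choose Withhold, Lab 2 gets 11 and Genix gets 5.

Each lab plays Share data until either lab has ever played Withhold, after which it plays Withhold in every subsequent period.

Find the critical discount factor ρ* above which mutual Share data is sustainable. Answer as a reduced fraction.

7/11

For Lab 2: deviation gain 22−15 = 7, per-period punishment loss 15−11 = 4. IC gives ρ ≥ 7/11.
For Genix: gain 11, loss 14 per period, so ρ ≥ 11/25.
The tighter constraint is Lab 2's, so cooperation needs ρ ≥ 7/11.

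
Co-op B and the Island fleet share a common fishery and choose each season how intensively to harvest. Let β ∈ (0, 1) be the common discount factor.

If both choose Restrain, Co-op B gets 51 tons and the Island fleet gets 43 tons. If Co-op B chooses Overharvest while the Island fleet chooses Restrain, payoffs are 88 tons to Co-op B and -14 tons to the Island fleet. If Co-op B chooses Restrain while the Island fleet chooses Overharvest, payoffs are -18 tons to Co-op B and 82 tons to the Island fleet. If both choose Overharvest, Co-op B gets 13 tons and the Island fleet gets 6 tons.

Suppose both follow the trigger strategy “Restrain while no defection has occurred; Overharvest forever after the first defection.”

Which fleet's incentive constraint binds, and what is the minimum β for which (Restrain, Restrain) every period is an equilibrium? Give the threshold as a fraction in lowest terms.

Co-op B: cooperation gives 51 each period; deviation gives 88 once then 13 forever.
  51/(1−β) ≥ 88 + 13β/(1−β) ⇒ β ≥ 37/75.
the Island fleet: cooperation gives 43 each period; deviation gives 82 once then 6 forever.
  β ≥ 39/76.
Both must hold, so the binding constraint is the Island fleet's: β ≥ 39/76.

the Island fleet; β ≥ 39/76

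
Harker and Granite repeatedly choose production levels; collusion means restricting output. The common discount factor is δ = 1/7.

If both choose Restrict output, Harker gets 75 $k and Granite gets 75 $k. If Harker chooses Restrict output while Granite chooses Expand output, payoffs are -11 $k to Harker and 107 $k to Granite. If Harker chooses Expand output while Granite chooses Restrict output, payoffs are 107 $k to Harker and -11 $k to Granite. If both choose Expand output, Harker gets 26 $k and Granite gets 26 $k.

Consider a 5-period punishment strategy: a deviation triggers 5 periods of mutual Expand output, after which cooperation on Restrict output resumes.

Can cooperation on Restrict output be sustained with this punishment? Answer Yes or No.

No

IC: δ+…+δ^5 ≥ (107−75)/(75−26) = 32/49.
At δ = 1/7: partial sum = 0.1667 < 0.6531. Cooperation not sustainable.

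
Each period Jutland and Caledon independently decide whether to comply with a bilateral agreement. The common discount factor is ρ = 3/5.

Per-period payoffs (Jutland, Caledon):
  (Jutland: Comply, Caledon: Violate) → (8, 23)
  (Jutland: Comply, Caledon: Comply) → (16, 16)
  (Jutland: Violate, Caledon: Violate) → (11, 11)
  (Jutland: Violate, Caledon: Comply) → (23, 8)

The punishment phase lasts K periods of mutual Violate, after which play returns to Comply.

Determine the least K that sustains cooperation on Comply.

IC: ρ(1−ρ^K)/(1−ρ) ≥ (23−16)/(16−11) = 7/5.
With ρ = 3/5: need 1 − ρ^K ≥ 7/5·(1−3/5)/(3/5), i.e. ρ^K ≤ 0.0667.
Since (3/5)^5 = 0.0778 and (3/5)^6 = 0.0467, the smallest such K is 6.

6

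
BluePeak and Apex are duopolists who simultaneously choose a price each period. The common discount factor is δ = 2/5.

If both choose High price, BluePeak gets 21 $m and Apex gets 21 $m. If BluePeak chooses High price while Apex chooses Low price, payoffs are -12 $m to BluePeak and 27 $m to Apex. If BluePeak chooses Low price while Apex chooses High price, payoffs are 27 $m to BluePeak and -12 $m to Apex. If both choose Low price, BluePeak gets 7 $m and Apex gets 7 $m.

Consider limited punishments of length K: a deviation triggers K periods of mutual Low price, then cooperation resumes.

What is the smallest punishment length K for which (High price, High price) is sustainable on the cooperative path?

2

Need Σ_{k=1}^{K} δ^k ≥ (27−21)/(21−7) = 0.4286 at δ = 2/5.
At K = 1 the sum is 0.4000 < 0.4286; at K = 2 it is 0.5600 ≥ 0.4286.
So the minimum punishment length is K = 2.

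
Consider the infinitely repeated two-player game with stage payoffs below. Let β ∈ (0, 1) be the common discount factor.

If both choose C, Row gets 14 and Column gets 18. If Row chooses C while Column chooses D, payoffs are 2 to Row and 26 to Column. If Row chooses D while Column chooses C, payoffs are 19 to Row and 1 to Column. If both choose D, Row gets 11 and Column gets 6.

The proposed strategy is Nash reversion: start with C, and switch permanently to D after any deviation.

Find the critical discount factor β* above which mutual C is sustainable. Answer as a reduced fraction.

5/8

For Row: deviation gain 19−14 = 5, per-period punishment loss 14−11 = 3. IC gives β ≥ 5/8.
For Column: gain 8, loss 12 per period, so β ≥ 8/20 = 2/5.
The tighter constraint is Row's, so cooperation needs β ≥ 5/8.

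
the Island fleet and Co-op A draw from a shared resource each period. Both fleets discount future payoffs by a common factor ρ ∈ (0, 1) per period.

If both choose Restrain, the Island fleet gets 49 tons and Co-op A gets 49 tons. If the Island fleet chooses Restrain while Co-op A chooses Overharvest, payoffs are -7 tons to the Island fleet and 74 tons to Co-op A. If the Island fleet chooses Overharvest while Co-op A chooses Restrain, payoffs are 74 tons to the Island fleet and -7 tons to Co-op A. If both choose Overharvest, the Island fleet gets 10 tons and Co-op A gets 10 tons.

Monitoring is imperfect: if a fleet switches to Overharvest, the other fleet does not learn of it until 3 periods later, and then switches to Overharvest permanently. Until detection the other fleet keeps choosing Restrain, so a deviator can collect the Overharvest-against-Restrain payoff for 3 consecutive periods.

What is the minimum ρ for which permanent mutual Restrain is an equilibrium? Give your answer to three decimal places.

0.731

A deviator earns 74 for 3 periods, then 10 forever; cooperating earns 49 forever. Multiplying the IC by (1−ρ):
49 ≥ 74(1−ρ^3) + 10ρ^3, so 64·ρ^3 ≥ 25 and ρ^3 ≥ 25/64.
ρ ≥ (25/64)^(1/3) ≈ 0.731.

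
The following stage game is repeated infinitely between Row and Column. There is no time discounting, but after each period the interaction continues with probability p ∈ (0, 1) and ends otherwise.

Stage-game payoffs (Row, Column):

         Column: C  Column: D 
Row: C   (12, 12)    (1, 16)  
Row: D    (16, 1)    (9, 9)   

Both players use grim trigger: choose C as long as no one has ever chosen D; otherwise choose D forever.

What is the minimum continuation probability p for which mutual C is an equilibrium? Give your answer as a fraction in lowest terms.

With no time discounting, the continuation probability p plays the role of the discount factor.
Grim-trigger IC: 12/(1−p) ≥ 16 + 9p/(1−p) ⇒ p ≥ (16−12)/(16−9) = 4/7.

4/7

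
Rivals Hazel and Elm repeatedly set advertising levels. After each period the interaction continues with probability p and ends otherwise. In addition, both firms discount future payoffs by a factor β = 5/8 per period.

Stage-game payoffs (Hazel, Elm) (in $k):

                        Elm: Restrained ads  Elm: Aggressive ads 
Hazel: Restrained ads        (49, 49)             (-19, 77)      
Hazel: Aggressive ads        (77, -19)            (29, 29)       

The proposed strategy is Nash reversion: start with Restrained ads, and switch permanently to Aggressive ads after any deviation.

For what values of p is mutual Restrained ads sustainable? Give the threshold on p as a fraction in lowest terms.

With continuation probability p and discount β, the effective per-period discount factor is βp.
Grim-trigger IC: βp ≥ (77−49)/(77−29) = 7/12.
So p ≥ (7/12)/(5/8) = 14/15.

14/15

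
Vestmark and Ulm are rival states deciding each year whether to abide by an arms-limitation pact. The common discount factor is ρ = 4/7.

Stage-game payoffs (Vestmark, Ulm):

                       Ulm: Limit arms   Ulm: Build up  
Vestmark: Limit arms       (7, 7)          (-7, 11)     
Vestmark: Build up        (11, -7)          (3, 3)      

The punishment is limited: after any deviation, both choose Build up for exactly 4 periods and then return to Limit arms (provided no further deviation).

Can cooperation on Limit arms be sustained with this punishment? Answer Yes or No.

Yes

IC: ρ+…+ρ^4 ≥ (11−7)/(7−3) = 1.
At ρ = 4/7: partial sum = 1.1912 ≥ 1.0000. Cooperation sustainable.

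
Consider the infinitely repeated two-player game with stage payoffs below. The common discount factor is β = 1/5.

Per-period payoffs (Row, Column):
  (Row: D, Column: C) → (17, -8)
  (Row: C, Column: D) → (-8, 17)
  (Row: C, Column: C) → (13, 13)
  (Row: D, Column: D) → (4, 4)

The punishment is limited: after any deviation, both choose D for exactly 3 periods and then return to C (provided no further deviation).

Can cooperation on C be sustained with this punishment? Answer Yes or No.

A one-shot deviation gives 17 now, then 4 for 3 periods, then back to 13.
Gain from deviating: (17−13) today; loss: (13−4) in each of the next 3 periods.
No-deviation condition: (13−4)(β+…+β^3) ≥ 17−13, i.e. β+…+β^3 ≥ 4/9.
At β = 1/5: β+…+β^3 = 0.2480 < 0.4444.
So cooperation is not sustainable.

No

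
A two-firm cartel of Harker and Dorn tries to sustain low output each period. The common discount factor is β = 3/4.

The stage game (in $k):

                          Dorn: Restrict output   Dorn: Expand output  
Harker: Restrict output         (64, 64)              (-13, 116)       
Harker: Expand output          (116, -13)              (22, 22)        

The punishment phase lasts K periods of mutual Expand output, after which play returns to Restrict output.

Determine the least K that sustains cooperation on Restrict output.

2

IC: β(1−β^K)/(1−β) ≥ (116−64)/(64−22) = 26/21.
With β = 3/4: need 1 − β^K ≥ 26/21·(1−3/4)/(3/4), i.e. β^K ≤ 0.5873.
Since (3/4)^1 = 0.7500 and (3/4)^2 = 0.5625, the smallest such K is 2.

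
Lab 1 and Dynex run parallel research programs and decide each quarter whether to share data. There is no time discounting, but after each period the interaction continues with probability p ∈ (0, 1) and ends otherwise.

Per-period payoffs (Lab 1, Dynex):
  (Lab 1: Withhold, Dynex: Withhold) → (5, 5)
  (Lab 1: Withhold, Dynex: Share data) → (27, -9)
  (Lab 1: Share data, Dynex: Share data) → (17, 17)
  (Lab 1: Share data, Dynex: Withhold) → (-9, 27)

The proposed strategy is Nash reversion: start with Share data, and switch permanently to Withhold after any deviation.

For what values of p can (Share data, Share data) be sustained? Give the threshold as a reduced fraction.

Expected cooperation value is 17 + p·17 + p²·17 + … = 17/(1−p); deviation gives 27 + p·5/(1−p).
17 ≥ 27(1−p) + 5p ⇒ 22p ≥ 10 ⇒ p ≥ 10/22 = 5/11.

5/11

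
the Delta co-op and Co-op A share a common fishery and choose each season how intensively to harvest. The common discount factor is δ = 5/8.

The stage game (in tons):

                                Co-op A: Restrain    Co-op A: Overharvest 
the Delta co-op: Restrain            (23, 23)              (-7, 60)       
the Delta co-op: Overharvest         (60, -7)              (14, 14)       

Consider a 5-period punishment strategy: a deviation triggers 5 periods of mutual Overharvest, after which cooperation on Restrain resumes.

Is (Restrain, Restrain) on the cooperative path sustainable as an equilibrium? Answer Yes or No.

A one-shot deviation gives 60 now, then 14 for 5 periods, then back to 23.
Gain from deviating: (60−23) today; loss: (23−14) in each of the next 5 periods.
No-deviation condition: (23−14)(δ+…+δ^5) ≥ 60−23, i.e. δ+…+δ^5 ≥ 37/9.
At δ = 5/8: δ+…+δ^5 = 1.5077 < 4.1111.
So cooperation is not sustainable.

No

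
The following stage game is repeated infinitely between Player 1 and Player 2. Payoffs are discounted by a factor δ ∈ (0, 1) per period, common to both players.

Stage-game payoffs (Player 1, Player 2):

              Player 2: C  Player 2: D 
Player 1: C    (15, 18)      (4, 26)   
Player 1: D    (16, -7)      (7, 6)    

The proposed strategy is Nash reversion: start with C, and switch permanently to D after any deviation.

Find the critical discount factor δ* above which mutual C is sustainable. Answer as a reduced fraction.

2/5

For Player 1: deviation gain 16−15 = 1, per-period punishment loss 15−7 = 8. IC gives δ ≥ 1/9.
For Player 2: gain 8, loss 12 per period, so δ ≥ 8/20 = 2/5.
The tighter constraint is Player 2's, so cooperation needs δ ≥ 2/5.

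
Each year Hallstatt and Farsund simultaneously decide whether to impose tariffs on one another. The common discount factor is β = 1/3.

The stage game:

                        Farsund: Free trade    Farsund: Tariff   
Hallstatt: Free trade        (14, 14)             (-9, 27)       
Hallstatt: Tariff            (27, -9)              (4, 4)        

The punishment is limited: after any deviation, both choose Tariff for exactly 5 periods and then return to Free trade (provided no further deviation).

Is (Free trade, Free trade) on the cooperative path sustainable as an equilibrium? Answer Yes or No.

No

Comparing payoff streams over the 6 periods until play realigns: cooperate → 14(1+β+…+β^5); deviate → 27 + 4(β+…+β^5).
Cooperation is sustained iff (14−4)(β+…+β^5) ≥ 27−14.
β+…+β^5 = 1/3·(1−(1/3)^5)/(1−1/3) = 0.4979, and (27−14)/(14−4) = 1.3000.
0.4979 < 1.3000, so cooperation is not sustainable.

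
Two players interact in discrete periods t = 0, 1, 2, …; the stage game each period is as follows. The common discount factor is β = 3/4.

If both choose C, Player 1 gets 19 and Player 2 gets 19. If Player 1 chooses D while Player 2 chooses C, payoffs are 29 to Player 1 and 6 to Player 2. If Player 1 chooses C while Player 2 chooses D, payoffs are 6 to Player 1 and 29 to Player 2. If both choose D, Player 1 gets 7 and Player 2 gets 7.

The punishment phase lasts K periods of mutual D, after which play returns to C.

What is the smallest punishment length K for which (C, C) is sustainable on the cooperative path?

IC: β(1−β^K)/(1−β) ≥ (29−19)/(19−7) = 5/6.
With β = 3/4: need 1 − β^K ≥ 5/6·(1−3/4)/(3/4), i.e. β^K ≤ 0.7222.
Since (3/4)^1 = 0.7500 and (3/4)^2 = 0.5625, the smallest such K is 2.

2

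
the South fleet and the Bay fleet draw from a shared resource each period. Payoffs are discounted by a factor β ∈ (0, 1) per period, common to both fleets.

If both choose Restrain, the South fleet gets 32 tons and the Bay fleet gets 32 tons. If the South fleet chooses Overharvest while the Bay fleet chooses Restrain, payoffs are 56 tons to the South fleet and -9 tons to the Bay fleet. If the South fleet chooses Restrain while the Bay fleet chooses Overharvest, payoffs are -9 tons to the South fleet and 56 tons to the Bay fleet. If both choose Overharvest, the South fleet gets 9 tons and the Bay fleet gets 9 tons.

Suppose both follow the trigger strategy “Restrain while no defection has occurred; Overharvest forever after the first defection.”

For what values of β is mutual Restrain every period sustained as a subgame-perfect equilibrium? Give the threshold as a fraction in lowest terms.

24/47

Cooperation forever yields 32 each period: 32/(1−β).
Deviating yields 56 once, then 9 forever: 56 + 9β/(1−β).
No profitable deviation requires 32/(1−β) ≥ 56 + 9β/(1−β).
Multiplying by (1−β): 32 ≥ 56(1−β) + 9β = 56 − 47β.
So 47β ≥ 24, i.e. β ≥ 24/47.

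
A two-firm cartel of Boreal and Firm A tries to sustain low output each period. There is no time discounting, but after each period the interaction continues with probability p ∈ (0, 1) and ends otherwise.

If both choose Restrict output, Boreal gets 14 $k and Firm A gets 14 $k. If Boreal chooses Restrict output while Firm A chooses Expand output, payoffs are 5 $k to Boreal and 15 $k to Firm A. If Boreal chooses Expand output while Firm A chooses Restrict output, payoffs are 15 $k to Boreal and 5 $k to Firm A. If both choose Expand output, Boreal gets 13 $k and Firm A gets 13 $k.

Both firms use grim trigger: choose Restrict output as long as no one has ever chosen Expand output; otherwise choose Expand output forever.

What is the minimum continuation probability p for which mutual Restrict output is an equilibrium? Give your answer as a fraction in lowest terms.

1/2

With no time discounting, the continuation probability p plays the role of the discount factor.
Grim-trigger IC: 14/(1−p) ≥ 15 + 13p/(1−p) ⇒ p ≥ (15−14)/(15−13) = 1/2.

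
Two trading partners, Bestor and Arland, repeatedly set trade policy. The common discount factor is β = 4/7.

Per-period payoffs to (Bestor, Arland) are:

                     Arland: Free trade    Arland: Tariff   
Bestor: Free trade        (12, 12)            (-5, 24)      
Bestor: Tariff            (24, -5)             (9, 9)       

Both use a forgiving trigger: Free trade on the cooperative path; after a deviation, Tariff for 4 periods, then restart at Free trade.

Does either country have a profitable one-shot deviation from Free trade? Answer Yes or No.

Yes

A one-shot deviation gives 24 now, then 9 for 4 periods, then back to 12.
Gain from deviating: (24−12) today; loss: (12−9) in each of the next 4 periods.
No-deviation condition: (12−9)(β+…+β^4) ≥ 24−12, i.e. β+…+β^4 ≥ 4.
At β = 4/7: β+…+β^4 = 1.1912 < 4.0000.
So cooperation is not sustainable.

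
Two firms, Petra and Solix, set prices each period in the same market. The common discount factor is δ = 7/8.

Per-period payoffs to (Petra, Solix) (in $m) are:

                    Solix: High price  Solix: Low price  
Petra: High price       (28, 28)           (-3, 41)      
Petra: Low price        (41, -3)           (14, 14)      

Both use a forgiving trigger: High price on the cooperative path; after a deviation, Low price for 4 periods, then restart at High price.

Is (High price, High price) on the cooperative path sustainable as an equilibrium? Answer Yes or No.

Yes

A one-shot deviation gives 41 now, then 14 for 4 periods, then back to 28.
Gain from deviating: (41−28) today; loss: (28−14) in each of the next 4 periods.
No-deviation condition: (28−14)(δ+…+δ^4) ≥ 41−28, i.e. δ+…+δ^4 ≥ 13/14.
At δ = 7/8: δ+…+δ^4 = 2.8967 ≥ 0.9286.
So cooperation is sustainable.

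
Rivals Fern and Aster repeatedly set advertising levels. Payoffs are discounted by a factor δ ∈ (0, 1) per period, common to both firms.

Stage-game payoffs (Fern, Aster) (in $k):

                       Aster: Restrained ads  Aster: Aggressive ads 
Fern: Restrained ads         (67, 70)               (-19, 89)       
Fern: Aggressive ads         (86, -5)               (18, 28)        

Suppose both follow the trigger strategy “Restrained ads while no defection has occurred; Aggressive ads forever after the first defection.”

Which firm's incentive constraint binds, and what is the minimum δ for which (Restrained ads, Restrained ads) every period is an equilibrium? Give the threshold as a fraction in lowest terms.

Fern: cooperation gives 67 each period; deviation gives 86 once then 18 forever.
  67/(1−δ) ≥ 86 + 18δ/(1−δ) ⇒ δ ≥ 19/68.
Aster: cooperation gives 70 each period; deviation gives 89 once then 28 forever.
  δ ≥ 19/61.
Both must hold, so the binding constraint is Aster's: δ ≥ 19/61.

Aster; δ ≥ 19/61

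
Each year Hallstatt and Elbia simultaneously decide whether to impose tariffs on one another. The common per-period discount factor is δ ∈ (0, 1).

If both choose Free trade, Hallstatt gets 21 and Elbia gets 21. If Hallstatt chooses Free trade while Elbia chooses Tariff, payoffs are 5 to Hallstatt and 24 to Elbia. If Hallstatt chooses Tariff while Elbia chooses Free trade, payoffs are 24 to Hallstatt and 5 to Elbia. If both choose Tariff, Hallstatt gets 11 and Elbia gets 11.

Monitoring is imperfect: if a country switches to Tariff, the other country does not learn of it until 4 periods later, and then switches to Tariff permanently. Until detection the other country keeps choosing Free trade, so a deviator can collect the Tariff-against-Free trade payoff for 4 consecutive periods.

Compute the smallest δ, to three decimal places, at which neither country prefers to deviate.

0.693

The best deviation is to choose Tariff for all 4 undetected periods, earning 24 each, then 11 forever once detected.
Deviation value: 24(1−δ^4)/(1−δ) + 11δ^4/(1−δ); cooperation value: 21/(1−δ).
IC: 21 ≥ 24(1−δ^4) + 11δ^4 = 24 − 13δ^4.
So δ^4 ≥ 3/13, giving δ ≥ (3/13)^(1/4) ≈ 0.693.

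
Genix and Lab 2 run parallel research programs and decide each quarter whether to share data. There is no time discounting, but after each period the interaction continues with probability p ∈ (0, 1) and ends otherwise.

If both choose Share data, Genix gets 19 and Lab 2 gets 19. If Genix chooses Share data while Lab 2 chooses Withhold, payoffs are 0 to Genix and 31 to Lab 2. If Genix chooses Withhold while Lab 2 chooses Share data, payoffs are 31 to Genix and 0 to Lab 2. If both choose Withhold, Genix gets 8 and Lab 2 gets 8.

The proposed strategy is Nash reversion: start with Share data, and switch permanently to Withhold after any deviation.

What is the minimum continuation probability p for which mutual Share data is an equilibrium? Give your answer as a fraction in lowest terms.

12/23

Expected cooperation value is 19 + p·19 + p²·19 + … = 19/(1−p); deviation gives 31 + p·8/(1−p).
19 ≥ 31(1−p) + 8p ⇒ 23p ≥ 12 ⇒ p ≥ 12/23.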